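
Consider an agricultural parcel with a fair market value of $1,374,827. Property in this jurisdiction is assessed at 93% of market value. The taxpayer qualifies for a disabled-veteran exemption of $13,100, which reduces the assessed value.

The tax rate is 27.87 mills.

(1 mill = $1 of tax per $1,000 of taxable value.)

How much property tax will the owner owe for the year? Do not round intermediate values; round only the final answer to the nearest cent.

$35,269.18

Assessed value = $1,374,827 × 0.93 = $1,278,589.11
Taxable value = $1,278,589.11 − $13,100 = $1,265,489.11
Tax = $1,265,489.11 × 0.02787 = $35,269.1814957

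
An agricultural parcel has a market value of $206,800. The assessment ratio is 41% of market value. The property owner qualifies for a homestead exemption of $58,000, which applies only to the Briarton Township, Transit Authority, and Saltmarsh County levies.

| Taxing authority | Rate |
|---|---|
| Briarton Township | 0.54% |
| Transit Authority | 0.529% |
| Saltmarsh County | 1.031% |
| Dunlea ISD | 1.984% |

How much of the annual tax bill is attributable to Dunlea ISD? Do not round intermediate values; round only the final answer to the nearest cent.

Assessed value = $206,800 × 0.41 = $84,788
Dunlea ISD taxable value = $84,788 (exemption does not apply)
Dunlea ISD levy = $84,788 × 0.01984 = $1,682.19392

$1,682.19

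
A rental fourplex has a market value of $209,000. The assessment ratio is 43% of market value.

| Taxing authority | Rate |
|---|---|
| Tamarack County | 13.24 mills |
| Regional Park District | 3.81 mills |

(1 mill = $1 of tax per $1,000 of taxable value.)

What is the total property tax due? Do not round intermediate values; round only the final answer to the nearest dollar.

Assessed value = $209,000 × 0.43 = $89,870
Tamarack County: $89,870 × 0.01324 = $1,189.8788
Regional Park District: $89,870 × 0.00381 = $342.4047
Total = $1,189.8788 + $342.4047 = $1,532.2835

$1,532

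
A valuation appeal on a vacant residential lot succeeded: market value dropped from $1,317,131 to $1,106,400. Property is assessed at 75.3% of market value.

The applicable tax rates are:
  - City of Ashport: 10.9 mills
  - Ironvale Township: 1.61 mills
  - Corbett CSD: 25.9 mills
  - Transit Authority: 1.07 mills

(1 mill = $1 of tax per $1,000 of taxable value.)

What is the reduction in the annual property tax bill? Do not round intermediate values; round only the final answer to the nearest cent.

$6,264.70

Old assessed value = $1,317,131 × 0.753 = $991,799.643
New assessed value = $1,106,400 × 0.753 = $833,119.2
Combined rate = 0.0109 + 0.00161 + 0.0259 + 0.00107 = 0.03948
Old tax = $991,799.643 × 0.03948 = $39,156.24990564
New tax = $833,119.2 × 0.03948 = $32,891.546016
Reduction = $39,156.24990564 − $32,891.546016 = $6,264.70388964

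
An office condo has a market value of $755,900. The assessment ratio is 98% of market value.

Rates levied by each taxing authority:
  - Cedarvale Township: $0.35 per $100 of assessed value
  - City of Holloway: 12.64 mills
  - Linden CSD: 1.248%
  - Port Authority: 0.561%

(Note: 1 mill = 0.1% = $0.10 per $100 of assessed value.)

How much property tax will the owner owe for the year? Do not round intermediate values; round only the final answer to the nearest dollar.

$25,357

Assessed value = $755,900 × 0.98 = $740,782
Cedarvale Township: $740,782 × 0.0035 = $2,592.737
City of Holloway: $740,782 × 0.01264 = $9,363.48448
Linden CSD: $740,782 × 0.01248 = $9,244.95936
Port Authority: $740,782 × 0.00561 = $4,155.78702
Total = $25,356.96786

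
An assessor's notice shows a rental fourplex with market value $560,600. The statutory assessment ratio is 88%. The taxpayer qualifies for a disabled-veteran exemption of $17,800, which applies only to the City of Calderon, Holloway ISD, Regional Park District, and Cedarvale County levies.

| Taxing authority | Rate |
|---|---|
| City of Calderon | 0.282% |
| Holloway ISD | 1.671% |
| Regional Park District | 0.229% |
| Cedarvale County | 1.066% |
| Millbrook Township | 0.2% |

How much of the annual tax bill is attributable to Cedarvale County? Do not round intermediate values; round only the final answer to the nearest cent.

Assessed value = $560,600 × 0.88 = $493,328
Cedarvale County taxable value = $493,328 − $17,800 = $475,528
Cedarvale County levy = $475,528 × 0.01066 = $5,069.12848

$5,069.13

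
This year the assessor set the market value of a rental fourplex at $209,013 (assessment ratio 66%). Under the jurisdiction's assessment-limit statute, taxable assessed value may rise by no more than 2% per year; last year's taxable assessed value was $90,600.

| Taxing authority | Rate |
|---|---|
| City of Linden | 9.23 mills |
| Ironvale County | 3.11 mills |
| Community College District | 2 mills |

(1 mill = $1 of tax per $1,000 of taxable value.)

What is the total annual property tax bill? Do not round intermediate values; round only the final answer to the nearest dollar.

Uncapped assessed value = $209,013 × 0.66 = $137,948.58
Cap limit = $90,600 × 1.02 = $92,412
Taxable assessed value = min($137,948.58, $92,412) = $92,412 (cap binds)
City of Linden: $92,412 × 0.00923 = $852.96276
Ironvale County: $92,412 × 0.00311 = $287.40132
Community College District: $92,412 × 0.002 = $184.824
Total = $1,325.18808

$1,325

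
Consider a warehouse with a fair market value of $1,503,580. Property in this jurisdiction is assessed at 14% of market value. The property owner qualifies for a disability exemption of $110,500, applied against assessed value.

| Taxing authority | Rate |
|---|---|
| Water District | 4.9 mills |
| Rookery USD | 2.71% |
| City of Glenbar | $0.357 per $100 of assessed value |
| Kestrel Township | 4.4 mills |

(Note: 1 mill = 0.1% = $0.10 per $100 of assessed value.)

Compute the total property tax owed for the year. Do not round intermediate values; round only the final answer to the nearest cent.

Assessed value = $1,503,580 × 0.14 = $210,501.2
Taxable value = $210,501.2 − $110,500 = $100,001.2
Water District: $100,001.2 × 0.0049 = $490.00588
Rookery USD: $100,001.2 × 0.0271 = $2,710.03252
City of Glenbar: $100,001.2 × 0.00357 = $357.004284
Kestrel Township: $100,001.2 × 0.0044 = $440.00528
Total = $3,997.047964

$3,997.05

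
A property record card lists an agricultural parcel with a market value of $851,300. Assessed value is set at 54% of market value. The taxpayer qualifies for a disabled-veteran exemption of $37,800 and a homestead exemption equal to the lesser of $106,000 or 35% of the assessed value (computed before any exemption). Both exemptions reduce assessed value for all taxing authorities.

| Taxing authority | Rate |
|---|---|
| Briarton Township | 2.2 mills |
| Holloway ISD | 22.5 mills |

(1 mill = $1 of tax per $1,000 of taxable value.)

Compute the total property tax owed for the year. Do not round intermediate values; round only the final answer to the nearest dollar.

Assessed value = $851,300 × 0.54 = $459,702
Homestead exemption = min($106,000, 35% × $459,702) = min($106,000, $160,895.7) = $106,000 (dollar cap binds)
Taxable value = $459,702 − $37,800 − $106,000 = $315,902
Briarton Township: $315,902 × 0.0022 = $694.9844
Holloway ISD: $315,902 × 0.0225 = $7,107.795
Total = $7,802.7794

$7,803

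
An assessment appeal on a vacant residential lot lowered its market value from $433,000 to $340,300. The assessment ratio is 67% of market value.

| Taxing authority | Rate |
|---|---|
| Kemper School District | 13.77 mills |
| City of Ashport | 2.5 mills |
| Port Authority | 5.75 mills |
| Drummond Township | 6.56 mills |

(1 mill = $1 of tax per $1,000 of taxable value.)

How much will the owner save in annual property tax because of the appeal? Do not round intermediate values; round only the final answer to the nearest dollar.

Old assessed value = $433,000 × 0.67 = $290,110
New assessed value = $340,300 × 0.67 = $228,001
Combined rate = 0.01377 + 0.0025 + 0.00575 + 0.00656 = 0.02858
Old tax = $290,110 × 0.02858 = $8,291.3438
New tax = $228,001 × 0.02858 = $6,516.26858
Reduction = $8,291.3438 − $6,516.26858 = $1,775.07522

$1,775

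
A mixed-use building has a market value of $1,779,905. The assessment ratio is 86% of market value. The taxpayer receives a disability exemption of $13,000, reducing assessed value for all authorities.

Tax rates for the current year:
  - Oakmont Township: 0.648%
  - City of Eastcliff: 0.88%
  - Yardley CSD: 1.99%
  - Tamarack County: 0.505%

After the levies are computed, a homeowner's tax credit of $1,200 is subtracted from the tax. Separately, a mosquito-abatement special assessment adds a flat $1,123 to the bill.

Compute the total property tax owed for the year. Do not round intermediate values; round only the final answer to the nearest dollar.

Assessed value = $1,779,905 × 0.86 = $1,530,718.3
Taxable value = $1,530,718.3 − $13,000 = $1,517,718.3
Oakmont Township: $1,517,718.3 × 0.00648 = $9,834.814584
City of Eastcliff: $1,517,718.3 × 0.0088 = $13,355.92104
Yardley CSD: $1,517,718.3 × 0.0199 = $30,202.59417
Tamarack County: $1,517,718.3 × 0.00505 = $7,664.477415
Levies subtotal = $61,057.807209
After credit = $61,057.807209 − $1,200 = $59,857.807209
Total = $59,857.807209 + $1,123 = $60,980.807209

$60,981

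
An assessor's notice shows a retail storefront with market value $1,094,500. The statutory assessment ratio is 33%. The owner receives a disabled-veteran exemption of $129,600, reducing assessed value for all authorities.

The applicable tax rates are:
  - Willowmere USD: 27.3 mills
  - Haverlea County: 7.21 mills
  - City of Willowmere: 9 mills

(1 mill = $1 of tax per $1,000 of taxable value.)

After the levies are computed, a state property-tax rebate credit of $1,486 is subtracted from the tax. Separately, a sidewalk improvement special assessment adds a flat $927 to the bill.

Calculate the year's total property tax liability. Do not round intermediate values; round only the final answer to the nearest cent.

Assessed value = $1,094,500 × 0.33 = $361,185
Taxable value = $361,185 − $129,600 = $231,585
Willowmere USD: $231,585 × 0.0273 = $6,322.2705
Haverlea County: $231,585 × 0.00721 = $1,669.72785
City of Willowmere: $231,585 × 0.009 = $2,084.265
Levies subtotal = $10,076.26335
After credit = $10,076.26335 − $1,486 = $8,590.26335
Total = $8,590.26335 + $927 = $9,517.26335

$9,517.26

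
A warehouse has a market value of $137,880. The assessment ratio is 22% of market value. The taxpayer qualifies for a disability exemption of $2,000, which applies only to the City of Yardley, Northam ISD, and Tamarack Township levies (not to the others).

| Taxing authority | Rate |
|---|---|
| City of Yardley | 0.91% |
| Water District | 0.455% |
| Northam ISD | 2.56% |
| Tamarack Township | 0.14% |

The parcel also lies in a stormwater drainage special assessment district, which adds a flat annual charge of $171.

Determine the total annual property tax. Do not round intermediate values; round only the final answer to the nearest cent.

Assessed value = $137,880 × 0.22 = $30,333.6
City of Yardley: ($30,333.6 − $2,000) × 0.0091 = $28,333.6 × 0.0091 = $257.83576
Water District: $30,333.6 × 0.00455 = $138.01788
Northam ISD: ($30,333.6 − $2,000) × 0.0256 = $28,333.6 × 0.0256 = $725.34016
Tamarack Township: ($30,333.6 − $2,000) × 0.0014 = $28,333.6 × 0.0014 = $39.66704
Levies subtotal = $1,160.86084
Total = $1,160.86084 + $171 = $1,331.86084

$1,331.86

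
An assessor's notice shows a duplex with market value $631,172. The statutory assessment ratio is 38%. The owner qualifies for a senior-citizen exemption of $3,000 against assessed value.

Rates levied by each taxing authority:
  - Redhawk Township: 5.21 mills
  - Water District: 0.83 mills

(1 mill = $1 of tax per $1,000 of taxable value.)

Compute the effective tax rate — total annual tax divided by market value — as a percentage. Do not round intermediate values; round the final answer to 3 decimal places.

0.227%

Assessed value = $631,172 × 0.38 = $239,845.36
Taxable value = $239,845.36 − $3,000 = $236,845.36
Redhawk Township: $236,845.36 × 0.00521 = $1,233.9643256
Water District: $236,845.36 × 0.00083 = $196.5816488
Total tax = $1,430.5459744
Effective rate = $1,430.5459744 ÷ $631,172 = 0.227% of market value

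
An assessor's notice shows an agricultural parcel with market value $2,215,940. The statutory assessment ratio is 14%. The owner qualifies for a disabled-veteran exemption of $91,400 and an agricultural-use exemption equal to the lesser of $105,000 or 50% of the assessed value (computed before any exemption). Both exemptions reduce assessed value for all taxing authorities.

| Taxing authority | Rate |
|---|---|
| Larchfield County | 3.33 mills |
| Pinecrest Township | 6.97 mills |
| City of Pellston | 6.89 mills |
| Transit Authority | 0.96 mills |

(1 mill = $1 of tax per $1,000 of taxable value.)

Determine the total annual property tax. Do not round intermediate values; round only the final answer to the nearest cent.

$2,066.04

Assessed value = $2,215,940 × 0.14 = $310,231.6
Agricultural-use exemption = min($105,000, 50% × $310,231.6) = min($105,000, $155,115.8) = $105,000 (dollar cap binds)
Taxable value = $310,231.6 − $91,400 − $105,000 = $113,831.6
Larchfield County: $113,831.6 × 0.00333 = $379.059228
Pinecrest Township: $113,831.6 × 0.00697 = $793.406252
City of Pellston: $113,831.6 × 0.00689 = $784.299724
Transit Authority: $113,831.6 × 0.00096 = $109.278336
Total = $2,066.04354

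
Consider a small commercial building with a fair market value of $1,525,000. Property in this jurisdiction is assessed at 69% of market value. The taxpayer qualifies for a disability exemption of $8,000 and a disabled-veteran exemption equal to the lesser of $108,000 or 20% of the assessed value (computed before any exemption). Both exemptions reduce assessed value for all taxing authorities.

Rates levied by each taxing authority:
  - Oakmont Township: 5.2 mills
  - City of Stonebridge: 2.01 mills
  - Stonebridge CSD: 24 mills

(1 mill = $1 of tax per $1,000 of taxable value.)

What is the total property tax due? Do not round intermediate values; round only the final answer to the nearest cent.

Assessed value = $1,525,000 × 0.69 = $1,052,250
Disabled-veteran exemption = min($108,000, 20% × $1,052,250) = min($108,000, $210,450) = $108,000 (dollar cap binds)
Taxable value = $1,052,250 − $8,000 − $108,000 = $936,250
Oakmont Township: $936,250 × 0.0052 = $4,868.5
City of Stonebridge: $936,250 × 0.00201 = $1,881.8625
Stonebridge CSD: $936,250 × 0.024 = $22,470
Total = $29,220.3625

$29,220.36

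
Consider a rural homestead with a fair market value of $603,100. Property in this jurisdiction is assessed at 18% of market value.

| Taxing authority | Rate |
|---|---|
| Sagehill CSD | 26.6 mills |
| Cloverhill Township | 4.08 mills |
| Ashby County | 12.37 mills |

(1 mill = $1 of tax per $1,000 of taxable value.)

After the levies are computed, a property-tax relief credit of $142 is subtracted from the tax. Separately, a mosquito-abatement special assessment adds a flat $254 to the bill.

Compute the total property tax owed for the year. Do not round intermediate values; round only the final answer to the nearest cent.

Assessed value = $603,100 × 0.18 = $108,558
Sagehill CSD: $108,558 × 0.0266 = $2,887.6428
Cloverhill Township: $108,558 × 0.00408 = $442.91664
Ashby County: $108,558 × 0.01237 = $1,342.86246
Levies subtotal = $4,673.4219
After credit = $4,673.4219 − $142 = $4,531.4219
Total = $4,531.4219 + $254 = $4,785.4219

$4,785.42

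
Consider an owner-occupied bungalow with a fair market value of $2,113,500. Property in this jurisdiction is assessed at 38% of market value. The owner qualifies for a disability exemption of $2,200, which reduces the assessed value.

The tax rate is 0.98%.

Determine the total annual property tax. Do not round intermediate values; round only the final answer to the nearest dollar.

$7,849

Assessed value = $2,113,500 × 0.38 = $803,130
Taxable value = $803,130 − $2,200 = $800,930
Tax = $800,930 × 0.0098 = $7,849.114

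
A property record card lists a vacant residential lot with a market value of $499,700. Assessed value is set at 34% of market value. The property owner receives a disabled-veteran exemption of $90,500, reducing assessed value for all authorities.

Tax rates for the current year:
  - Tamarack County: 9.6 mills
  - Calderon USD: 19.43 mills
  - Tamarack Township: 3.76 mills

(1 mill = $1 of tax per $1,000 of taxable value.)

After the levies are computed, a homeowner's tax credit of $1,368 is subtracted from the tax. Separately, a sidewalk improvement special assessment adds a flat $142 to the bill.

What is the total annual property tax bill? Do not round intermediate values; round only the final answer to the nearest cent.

Assessed value = $499,700 × 0.34 = $169,898
Taxable value = $169,898 − $90,500 = $79,398
Tamarack County: $79,398 × 0.0096 = $762.2208
Calderon USD: $79,398 × 0.01943 = $1,542.70314
Tamarack Township: $79,398 × 0.00376 = $298.53648
Levies subtotal = $2,603.46042
After credit = $2,603.46042 − $1,368 = $1,235.46042
Total = $1,235.46042 + $142 = $1,377.46042

$1,377.46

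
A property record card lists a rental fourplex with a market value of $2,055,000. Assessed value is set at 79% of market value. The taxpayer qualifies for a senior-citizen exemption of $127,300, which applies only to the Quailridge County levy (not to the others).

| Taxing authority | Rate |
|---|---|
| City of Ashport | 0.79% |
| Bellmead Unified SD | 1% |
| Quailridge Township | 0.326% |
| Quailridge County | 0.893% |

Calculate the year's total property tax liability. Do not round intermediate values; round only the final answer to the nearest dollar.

Assessed value = $2,055,000 × 0.79 = $1,623,450
City of Ashport: $1,623,450 × 0.0079 = $12,825.255
Bellmead Unified SD: $1,623,450 × 0.01 = $16,234.5
Quailridge Township: $1,623,450 × 0.00326 = $5,292.447
Quailridge County: ($1,623,450 − $127,300) × 0.00893 = $1,496,150 × 0.00893 = $13,360.6195
Total = $47,712.8215

$47,713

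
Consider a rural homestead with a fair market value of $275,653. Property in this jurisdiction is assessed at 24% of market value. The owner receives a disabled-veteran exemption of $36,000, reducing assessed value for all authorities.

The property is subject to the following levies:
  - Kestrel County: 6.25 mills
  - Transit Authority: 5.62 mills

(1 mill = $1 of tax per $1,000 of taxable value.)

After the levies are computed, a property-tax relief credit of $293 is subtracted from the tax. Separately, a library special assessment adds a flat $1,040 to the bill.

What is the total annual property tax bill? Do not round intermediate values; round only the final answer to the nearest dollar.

$1,105

Assessed value = $275,653 × 0.24 = $66,156.72
Taxable value = $66,156.72 − $36,000 = $30,156.72
Kestrel County: $30,156.72 × 0.00625 = $188.4795
Transit Authority: $30,156.72 × 0.00562 = $169.4807664
Levies subtotal = $357.9602664
After credit = $357.9602664 − $293 = $64.9602664
Total = $64.9602664 + $1,040 = $1,104.9602664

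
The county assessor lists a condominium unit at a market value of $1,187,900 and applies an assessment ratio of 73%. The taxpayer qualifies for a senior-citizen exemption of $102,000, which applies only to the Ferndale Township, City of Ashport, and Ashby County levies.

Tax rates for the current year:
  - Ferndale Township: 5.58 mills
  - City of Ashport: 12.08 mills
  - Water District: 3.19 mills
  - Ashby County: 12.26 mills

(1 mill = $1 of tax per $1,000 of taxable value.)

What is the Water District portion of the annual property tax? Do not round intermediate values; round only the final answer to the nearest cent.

Assessed value = $1,187,900 × 0.73 = $867,167
Water District taxable value = $867,167 (exemption does not apply)
Water District levy = $867,167 × 0.00319 = $2,766.26273

$2,766.26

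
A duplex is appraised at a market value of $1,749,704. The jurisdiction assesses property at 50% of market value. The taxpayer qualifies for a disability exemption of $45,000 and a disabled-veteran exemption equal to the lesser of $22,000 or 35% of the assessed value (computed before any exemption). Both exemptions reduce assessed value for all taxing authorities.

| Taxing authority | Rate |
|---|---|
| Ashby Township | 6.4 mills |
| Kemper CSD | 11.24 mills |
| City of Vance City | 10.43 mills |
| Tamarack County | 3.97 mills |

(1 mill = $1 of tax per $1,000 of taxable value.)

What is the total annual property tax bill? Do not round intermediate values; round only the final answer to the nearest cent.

Assessed value = $1,749,704 × 0.5 = $874,852
Disabled-veteran exemption = min($22,000, 35% × $874,852) = min($22,000, $306,198.2) = $22,000 (dollar cap binds)
Taxable value = $874,852 − $45,000 − $22,000 = $807,852
Ashby Township: $807,852 × 0.0064 = $5,170.2528
Kemper CSD: $807,852 × 0.01124 = $9,080.25648
City of Vance City: $807,852 × 0.01043 = $8,425.89636
Tamarack County: $807,852 × 0.00397 = $3,207.17244
Total = $25,883.57808

$25,883.58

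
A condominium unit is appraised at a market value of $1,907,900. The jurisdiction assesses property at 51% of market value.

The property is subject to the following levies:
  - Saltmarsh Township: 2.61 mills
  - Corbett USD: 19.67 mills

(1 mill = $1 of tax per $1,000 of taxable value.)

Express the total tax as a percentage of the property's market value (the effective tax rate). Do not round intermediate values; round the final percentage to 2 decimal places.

Assessed value = $1,907,900 × 0.51 = $973,029
Saltmarsh Township: $973,029 × 0.00261 = $2,539.60569
Corbett USD: $973,029 × 0.01967 = $19,139.48043
Total tax = $21,679.08612
Effective rate = $21,679.08612 ÷ $1,907,900 = 1.14% of market value

1.14%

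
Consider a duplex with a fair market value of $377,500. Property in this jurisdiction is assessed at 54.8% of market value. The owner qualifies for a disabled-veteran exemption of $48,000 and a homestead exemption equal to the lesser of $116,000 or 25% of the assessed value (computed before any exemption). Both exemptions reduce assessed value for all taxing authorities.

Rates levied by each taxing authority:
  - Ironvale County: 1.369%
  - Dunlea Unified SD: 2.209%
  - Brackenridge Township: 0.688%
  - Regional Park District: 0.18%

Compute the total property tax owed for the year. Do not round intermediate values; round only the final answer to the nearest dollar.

Assessed value = $377,500 × 0.548 = $206,870
Homestead exemption = min($116,000, 25% × $206,870) = min($116,000, $51,717.5) = $51,717.5 (percentage binds)
Taxable value = $206,870 − $48,000 − $51,717.5 = $107,152.5
Ironvale County: $107,152.5 × 0.01369 = $1,466.917725
Dunlea Unified SD: $107,152.5 × 0.02209 = $2,366.998725
Brackenridge Township: $107,152.5 × 0.00688 = $737.2092
Regional Park District: $107,152.5 × 0.0018 = $192.8745
Total = $4,764.00015

$4,764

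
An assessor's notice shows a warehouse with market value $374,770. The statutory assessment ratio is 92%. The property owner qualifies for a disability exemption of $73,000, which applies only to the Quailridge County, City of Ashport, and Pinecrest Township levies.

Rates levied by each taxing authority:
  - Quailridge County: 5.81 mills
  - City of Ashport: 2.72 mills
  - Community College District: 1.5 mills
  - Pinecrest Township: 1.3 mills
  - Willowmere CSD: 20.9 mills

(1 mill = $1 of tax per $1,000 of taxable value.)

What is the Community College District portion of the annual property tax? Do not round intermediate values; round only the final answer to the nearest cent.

Assessed value = $374,770 × 0.92 = $344,788.4
Community College District taxable value = $344,788.4 (exemption does not apply)
Community College District levy = $344,788.4 × 0.0015 = $517.1826

$517.18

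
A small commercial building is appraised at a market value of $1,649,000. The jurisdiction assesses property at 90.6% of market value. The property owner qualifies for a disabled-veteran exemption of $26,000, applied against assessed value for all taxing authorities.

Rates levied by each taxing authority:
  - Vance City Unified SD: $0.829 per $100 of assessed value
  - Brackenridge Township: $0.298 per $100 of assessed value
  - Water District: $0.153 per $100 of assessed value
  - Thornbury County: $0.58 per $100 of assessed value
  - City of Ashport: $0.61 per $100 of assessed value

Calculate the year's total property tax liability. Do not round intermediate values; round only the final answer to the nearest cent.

$36,259.45

Assessed value = $1,649,000 × 0.906 = $1,493,994
Taxable value = $1,493,994 − $26,000 = $1,467,994
Vance City Unified SD: $1,467,994 × 0.00829 = $12,169.67026
Brackenridge Township: $1,467,994 × 0.00298 = $4,374.62212
Water District: $1,467,994 × 0.00153 = $2,246.03082
Thornbury County: $1,467,994 × 0.0058 = $8,514.3652
City of Ashport: $1,467,994 × 0.0061 = $8,954.7634
Total = $12,169.67026 + $4,374.62212 + $2,246.03082 + $8,514.3652 + $8,954.7634 = $36,259.4518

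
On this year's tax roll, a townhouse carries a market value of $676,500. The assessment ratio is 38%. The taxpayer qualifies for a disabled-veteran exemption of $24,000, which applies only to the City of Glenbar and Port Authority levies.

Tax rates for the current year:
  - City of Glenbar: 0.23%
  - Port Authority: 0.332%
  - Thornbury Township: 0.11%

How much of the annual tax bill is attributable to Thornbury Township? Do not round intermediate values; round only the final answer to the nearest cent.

Assessed value = $676,500 × 0.38 = $257,070
Thornbury Township taxable value = $257,070 (exemption does not apply)
Thornbury Township levy = $257,070 × 0.0011 = $282.777

$282.78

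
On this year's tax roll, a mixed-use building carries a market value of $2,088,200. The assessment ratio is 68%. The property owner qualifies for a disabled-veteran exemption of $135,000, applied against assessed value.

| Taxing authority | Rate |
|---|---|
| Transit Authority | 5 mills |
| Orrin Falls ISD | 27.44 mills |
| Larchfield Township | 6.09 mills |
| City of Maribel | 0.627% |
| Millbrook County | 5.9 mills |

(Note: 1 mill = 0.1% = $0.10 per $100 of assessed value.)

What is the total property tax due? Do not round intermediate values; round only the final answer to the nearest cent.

Assessed value = $2,088,200 × 0.68 = $1,419,976
Taxable value = $1,419,976 − $135,000 = $1,284,976
Transit Authority: $1,284,976 × 0.005 = $6,424.88
Orrin Falls ISD: $1,284,976 × 0.02744 = $35,259.74144
Larchfield Township: $1,284,976 × 0.00609 = $7,825.50384
City of Maribel: $1,284,976 × 0.00627 = $8,056.79952
Millbrook County: $1,284,976 × 0.0059 = $7,581.3584
Total = $65,148.2832

$65,148.28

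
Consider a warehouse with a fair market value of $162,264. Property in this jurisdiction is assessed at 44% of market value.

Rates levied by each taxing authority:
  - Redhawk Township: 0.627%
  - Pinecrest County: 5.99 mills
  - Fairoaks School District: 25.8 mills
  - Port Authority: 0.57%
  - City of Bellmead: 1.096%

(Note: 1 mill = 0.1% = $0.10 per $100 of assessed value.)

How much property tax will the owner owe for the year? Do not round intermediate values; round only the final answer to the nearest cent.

$3,906.80

Assessed value = $162,264 × 0.44 = $71,396.16
Redhawk Township: $71,396.16 × 0.00627 = $447.6539232
Pinecrest County: $71,396.16 × 0.00599 = $427.6629984
Fairoaks School District: $71,396.16 × 0.0258 = $1,842.020928
Port Authority: $71,396.16 × 0.0057 = $406.958112
City of Bellmead: $71,396.16 × 0.01096 = $782.5019136
Total = $3,906.7978752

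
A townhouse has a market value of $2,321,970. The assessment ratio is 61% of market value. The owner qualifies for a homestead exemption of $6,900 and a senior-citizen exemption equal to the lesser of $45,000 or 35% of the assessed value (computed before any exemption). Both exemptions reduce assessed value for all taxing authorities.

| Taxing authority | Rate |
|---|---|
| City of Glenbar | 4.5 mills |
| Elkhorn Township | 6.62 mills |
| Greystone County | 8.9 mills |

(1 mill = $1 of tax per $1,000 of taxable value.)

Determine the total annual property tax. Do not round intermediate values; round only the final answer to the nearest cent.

$27,317.32

Assessed value = $2,321,970 × 0.61 = $1,416,401.7
Senior-citizen exemption = min($45,000, 35% × $1,416,401.7) = min($45,000, $495,740.595) = $45,000 (dollar cap binds)
Taxable value = $1,416,401.7 − $6,900 − $45,000 = $1,364,501.7
City of Glenbar: $1,364,501.7 × 0.0045 = $6,140.25765
Elkhorn Township: $1,364,501.7 × 0.00662 = $9,033.001254
Greystone County: $1,364,501.7 × 0.0089 = $12,144.06513
Total = $27,317.324034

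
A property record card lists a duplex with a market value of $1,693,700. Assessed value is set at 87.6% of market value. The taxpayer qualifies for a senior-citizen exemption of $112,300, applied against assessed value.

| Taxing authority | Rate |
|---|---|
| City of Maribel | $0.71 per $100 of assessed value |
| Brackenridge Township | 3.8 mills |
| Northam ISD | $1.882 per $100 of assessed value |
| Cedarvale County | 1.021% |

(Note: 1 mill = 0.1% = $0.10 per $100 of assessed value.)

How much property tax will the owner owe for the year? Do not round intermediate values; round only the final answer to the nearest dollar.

Assessed value = $1,693,700 × 0.876 = $1,483,681.2
Taxable value = $1,483,681.2 − $112,300 = $1,371,381.2
City of Maribel: $1,371,381.2 × 0.0071 = $9,736.80652
Brackenridge Township: $1,371,381.2 × 0.0038 = $5,211.24856
Northam ISD: $1,371,381.2 × 0.01882 = $25,809.394184
Cedarvale County: $1,371,381.2 × 0.01021 = $14,001.802052
Total = $54,759.251316

$54,759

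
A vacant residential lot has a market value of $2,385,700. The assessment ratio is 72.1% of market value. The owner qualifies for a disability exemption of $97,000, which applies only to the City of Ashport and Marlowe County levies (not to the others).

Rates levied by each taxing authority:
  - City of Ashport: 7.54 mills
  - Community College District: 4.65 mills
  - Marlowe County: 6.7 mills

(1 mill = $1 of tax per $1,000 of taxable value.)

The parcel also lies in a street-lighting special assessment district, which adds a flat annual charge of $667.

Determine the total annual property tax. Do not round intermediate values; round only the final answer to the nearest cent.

$31,778.21

Assessed value = $2,385,700 × 0.721 = $1,720,089.7
City of Ashport: ($1,720,089.7 − $97,000) × 0.00754 = $1,623,089.7 × 0.00754 = $12,238.096338
Community College District: $1,720,089.7 × 0.00465 = $7,998.417105
Marlowe County: ($1,720,089.7 − $97,000) × 0.0067 = $1,623,089.7 × 0.0067 = $10,874.70099
Levies subtotal = $31,111.214433
Total = $31,111.214433 + $667 = $31,778.214433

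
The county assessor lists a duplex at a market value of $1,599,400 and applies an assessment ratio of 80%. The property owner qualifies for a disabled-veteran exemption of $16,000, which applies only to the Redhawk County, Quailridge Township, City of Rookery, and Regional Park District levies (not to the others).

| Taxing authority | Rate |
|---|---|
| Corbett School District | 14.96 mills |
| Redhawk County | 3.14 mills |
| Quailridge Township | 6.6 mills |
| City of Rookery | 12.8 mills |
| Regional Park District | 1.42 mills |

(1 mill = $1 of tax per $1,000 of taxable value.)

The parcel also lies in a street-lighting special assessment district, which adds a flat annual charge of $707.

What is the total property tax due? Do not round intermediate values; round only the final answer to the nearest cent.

Assessed value = $1,599,400 × 0.8 = $1,279,520
Corbett School District: $1,279,520 × 0.01496 = $19,141.6192
Redhawk County: ($1,279,520 − $16,000) × 0.00314 = $1,263,520 × 0.00314 = $3,967.4528
Quailridge Township: ($1,279,520 − $16,000) × 0.0066 = $1,263,520 × 0.0066 = $8,339.232
City of Rookery: ($1,279,520 − $16,000) × 0.0128 = $1,263,520 × 0.0128 = $16,173.056
Regional Park District: ($1,279,520 − $16,000) × 0.00142 = $1,263,520 × 0.00142 = $1,794.1984
Levies subtotal = $49,415.5584
Total = $49,415.5584 + $707 = $50,122.5584

$50,122.56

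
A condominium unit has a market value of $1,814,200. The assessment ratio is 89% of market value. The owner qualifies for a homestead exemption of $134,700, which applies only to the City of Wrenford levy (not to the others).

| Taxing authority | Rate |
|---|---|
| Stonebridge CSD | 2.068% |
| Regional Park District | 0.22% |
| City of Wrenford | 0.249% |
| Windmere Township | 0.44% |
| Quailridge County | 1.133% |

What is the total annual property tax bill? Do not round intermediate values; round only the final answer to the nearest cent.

Assessed value = $1,814,200 × 0.89 = $1,614,638
Stonebridge CSD: $1,614,638 × 0.02068 = $33,390.71384
Regional Park District: $1,614,638 × 0.0022 = $3,552.2036
City of Wrenford: ($1,614,638 − $134,700) × 0.00249 = $1,479,938 × 0.00249 = $3,685.04562
Windmere Township: $1,614,638 × 0.0044 = $7,104.4072
Quailridge County: $1,614,638 × 0.01133 = $18,293.84854
Total = $66,026.2188

$66,026.22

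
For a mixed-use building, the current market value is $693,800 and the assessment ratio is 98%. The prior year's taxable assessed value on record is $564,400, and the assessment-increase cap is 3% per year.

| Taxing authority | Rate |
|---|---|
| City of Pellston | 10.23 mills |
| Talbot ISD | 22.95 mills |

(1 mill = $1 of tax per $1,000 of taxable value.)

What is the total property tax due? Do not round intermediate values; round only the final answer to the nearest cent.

$19,288.60

Uncapped assessed value = $693,800 × 0.98 = $679,924
Cap limit = $564,400 × 1.03 = $581,332
Taxable assessed value = min($679,924, $581,332) = $581,332 (cap binds)
City of Pellston: $581,332 × 0.01023 = $5,947.02636
Talbot ISD: $581,332 × 0.02295 = $13,341.5694
Total = $19,288.59576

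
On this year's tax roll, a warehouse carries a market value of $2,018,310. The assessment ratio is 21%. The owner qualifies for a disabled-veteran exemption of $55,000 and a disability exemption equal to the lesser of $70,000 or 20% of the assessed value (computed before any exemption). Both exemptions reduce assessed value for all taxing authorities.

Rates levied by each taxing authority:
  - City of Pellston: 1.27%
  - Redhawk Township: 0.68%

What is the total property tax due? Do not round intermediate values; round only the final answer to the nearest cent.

Assessed value = $2,018,310 × 0.21 = $423,845.1
Disability exemption = min($70,000, 20% × $423,845.1) = min($70,000, $84,769.02) = $70,000 (dollar cap binds)
Taxable value = $423,845.1 − $55,000 − $70,000 = $298,845.1
City of Pellston: $298,845.1 × 0.0127 = $3,795.33277
Redhawk Township: $298,845.1 × 0.0068 = $2,032.14668
Total = $5,827.47945

$5,827.48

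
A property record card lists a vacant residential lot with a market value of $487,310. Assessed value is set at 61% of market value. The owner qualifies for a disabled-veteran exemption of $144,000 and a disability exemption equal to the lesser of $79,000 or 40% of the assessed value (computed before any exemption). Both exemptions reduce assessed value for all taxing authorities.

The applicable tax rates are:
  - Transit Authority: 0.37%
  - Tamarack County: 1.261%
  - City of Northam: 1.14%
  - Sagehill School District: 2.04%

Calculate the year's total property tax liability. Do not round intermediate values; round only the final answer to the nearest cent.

$3,572.61

Assessed value = $487,310 × 0.61 = $297,259.1
Disability exemption = min($79,000, 40% × $297,259.1) = min($79,000, $118,903.64) = $79,000 (dollar cap binds)
Taxable value = $297,259.1 − $144,000 − $79,000 = $74,259.1
Transit Authority: $74,259.1 × 0.0037 = $274.75867
Tamarack County: $74,259.1 × 0.01261 = $936.407251
City of Northam: $74,259.1 × 0.0114 = $846.55374
Sagehill School District: $74,259.1 × 0.0204 = $1,514.88564
Total = $3,572.605301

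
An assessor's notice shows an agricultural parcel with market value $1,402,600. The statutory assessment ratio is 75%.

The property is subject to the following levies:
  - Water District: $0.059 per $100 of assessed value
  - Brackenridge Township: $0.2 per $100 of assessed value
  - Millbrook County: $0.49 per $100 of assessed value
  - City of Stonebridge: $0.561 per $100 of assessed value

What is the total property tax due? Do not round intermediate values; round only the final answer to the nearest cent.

Assessed value = $1,402,600 × 0.75 = $1,051,950
Water District: $1,051,950 × 0.00059 = $620.6505
Brackenridge Township: $1,051,950 × 0.002 = $2,103.9
Millbrook County: $1,051,950 × 0.0049 = $5,154.555
City of Stonebridge: $1,051,950 × 0.00561 = $5,901.4395
Total = $620.6505 + $2,103.9 + $5,154.555 + $5,901.4395 = $13,780.545

$13,780.55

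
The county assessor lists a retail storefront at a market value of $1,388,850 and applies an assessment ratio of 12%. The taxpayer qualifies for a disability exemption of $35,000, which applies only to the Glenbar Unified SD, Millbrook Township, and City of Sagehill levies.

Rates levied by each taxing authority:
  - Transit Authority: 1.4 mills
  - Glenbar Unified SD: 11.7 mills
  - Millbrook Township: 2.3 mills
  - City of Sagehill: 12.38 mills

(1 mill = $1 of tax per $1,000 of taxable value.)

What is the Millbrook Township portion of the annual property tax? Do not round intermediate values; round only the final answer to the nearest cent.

$302.82

Assessed value = $1,388,850 × 0.12 = $166,662
Millbrook Township taxable value = $166,662 − $35,000 = $131,662
Millbrook Township levy = $131,662 × 0.0023 = $302.8226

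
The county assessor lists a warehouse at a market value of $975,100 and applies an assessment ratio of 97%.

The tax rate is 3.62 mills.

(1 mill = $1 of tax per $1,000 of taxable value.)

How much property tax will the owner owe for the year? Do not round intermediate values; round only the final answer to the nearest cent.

$3,423.97

Assessed value = $975,100 × 0.97 = $945,847
Tax = $945,847 × 0.00362 = $3,423.96614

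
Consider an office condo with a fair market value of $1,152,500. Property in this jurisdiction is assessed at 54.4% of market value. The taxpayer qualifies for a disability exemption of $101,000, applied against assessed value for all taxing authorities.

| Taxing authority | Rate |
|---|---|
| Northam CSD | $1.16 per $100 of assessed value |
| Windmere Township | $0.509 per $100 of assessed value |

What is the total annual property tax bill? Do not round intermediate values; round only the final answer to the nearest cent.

Assessed value = $1,152,500 × 0.544 = $626,960
Taxable value = $626,960 − $101,000 = $525,960
Northam CSD: $525,960 × 0.0116 = $6,101.136
Windmere Township: $525,960 × 0.00509 = $2,677.1364
Total = $6,101.136 + $2,677.1364 = $8,778.2724

$8,778.27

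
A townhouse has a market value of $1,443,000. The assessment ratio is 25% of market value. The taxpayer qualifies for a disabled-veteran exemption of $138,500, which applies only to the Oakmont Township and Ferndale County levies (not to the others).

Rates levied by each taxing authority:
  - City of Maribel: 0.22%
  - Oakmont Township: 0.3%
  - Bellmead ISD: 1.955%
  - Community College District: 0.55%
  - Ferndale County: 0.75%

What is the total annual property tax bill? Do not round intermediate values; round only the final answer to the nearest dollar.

Assessed value = $1,443,000 × 0.25 = $360,750
City of Maribel: $360,750 × 0.0022 = $793.65
Oakmont Township: ($360,750 − $138,500) × 0.003 = $222,250 × 0.003 = $666.75
Bellmead ISD: $360,750 × 0.01955 = $7,052.6625
Community College District: $360,750 × 0.0055 = $1,984.125
Ferndale County: ($360,750 − $138,500) × 0.0075 = $222,250 × 0.0075 = $1,666.875
Total = $12,164.0625

$12,164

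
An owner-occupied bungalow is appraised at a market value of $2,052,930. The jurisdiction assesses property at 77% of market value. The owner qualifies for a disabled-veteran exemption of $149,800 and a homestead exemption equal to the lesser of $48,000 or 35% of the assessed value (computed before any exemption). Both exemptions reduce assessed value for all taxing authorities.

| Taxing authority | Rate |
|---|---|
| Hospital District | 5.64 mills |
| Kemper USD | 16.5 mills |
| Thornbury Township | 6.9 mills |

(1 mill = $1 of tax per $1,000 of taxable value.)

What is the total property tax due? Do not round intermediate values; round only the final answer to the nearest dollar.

Assessed value = $2,052,930 × 0.77 = $1,580,756.1
Homestead exemption = min($48,000, 35% × $1,580,756.1) = min($48,000, $553,264.635) = $48,000 (dollar cap binds)
Taxable value = $1,580,756.1 − $149,800 − $48,000 = $1,382,956.1
Hospital District: $1,382,956.1 × 0.00564 = $7,799.872404
Kemper USD: $1,382,956.1 × 0.0165 = $22,818.77565
Thornbury Township: $1,382,956.1 × 0.0069 = $9,542.39709
Total = $40,161.045144

$40,161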